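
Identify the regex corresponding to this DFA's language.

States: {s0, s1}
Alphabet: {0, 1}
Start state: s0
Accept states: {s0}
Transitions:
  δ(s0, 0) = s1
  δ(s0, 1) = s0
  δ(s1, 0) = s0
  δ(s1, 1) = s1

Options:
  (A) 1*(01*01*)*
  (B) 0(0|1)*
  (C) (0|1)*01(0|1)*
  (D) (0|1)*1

Check each option against the DFA on short strings; one disagreement eliminates an option:
  (A) 1*(01*01*)*: agrees with the DFA on every string of length ≤ 6
  (B) 0(0|1)*: on ε the DFA stays in s0 and accepts (s0 ∈ Accept), but the regex does not match it → eliminate
  (C) (0|1)*01(0|1)*: on ε the DFA stays in s0 and accepts (s0 ∈ Accept), but the regex does not match it → eliminate
  (D) (0|1)*1: on ε the DFA stays in s0 and accepts (s0 ∈ Accept), but the regex does not match it → eliminate
Only (A) is consistent with the DFA.
(A) 1*(01*01*)*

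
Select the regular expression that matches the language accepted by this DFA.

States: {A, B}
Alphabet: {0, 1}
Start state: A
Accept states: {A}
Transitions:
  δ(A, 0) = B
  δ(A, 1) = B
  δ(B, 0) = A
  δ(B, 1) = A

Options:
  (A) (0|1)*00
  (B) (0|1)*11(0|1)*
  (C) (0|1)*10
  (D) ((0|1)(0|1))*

Check each option against the DFA on short strings; one disagreement eliminates an option:
  (A) (0|1)*00: on ε the DFA stays in A and accepts (A ∈ Accept), but the regex does not match it → eliminate
  (B) (0|1)*11(0|1)*: on ε the DFA stays in A and accepts (A ∈ Accept), but the regex does not match it → eliminate
  (C) (0|1)*10: on ε the DFA stays in A and accepts (A ∈ Accept), but the regex does not match it → eliminate
  (D) ((0|1)(0|1))*: agrees with the DFA on every string of length ≤ 6
Only (D) is consistent with the DFA.
(D) ((0|1)(0|1))*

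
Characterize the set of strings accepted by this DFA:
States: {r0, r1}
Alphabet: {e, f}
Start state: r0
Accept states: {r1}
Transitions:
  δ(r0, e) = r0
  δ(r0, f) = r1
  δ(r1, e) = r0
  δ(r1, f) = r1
Testing a few strings:
  'f' → accept
  'fee' → reject
  'e' → reject
  'fe' → reject
State roles: r0=last symbol not f; r1=last symbol is f
All strings over {e,f} ending with f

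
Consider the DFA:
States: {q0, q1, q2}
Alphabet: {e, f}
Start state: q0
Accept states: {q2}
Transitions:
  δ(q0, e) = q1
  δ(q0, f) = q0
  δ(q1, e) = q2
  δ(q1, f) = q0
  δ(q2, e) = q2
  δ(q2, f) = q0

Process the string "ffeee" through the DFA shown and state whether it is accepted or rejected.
Processing string "ffeee":
  q0 --f--> q0
  q0 --f--> q0
  q0 --e--> q1
  q1 --e--> q2
  q2 --e--> q2
Final state: q2
Accept states: {q2}
Yes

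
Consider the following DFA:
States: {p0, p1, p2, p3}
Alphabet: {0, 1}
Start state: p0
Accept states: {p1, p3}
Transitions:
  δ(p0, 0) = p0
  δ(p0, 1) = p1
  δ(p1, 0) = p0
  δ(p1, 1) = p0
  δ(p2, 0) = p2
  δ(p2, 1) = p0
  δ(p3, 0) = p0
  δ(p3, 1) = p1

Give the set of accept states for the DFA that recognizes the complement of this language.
Complement accept states = All states \ Original accept states
= {p0, p1, p2, p3} \ {p1, p3}
{p0, p2}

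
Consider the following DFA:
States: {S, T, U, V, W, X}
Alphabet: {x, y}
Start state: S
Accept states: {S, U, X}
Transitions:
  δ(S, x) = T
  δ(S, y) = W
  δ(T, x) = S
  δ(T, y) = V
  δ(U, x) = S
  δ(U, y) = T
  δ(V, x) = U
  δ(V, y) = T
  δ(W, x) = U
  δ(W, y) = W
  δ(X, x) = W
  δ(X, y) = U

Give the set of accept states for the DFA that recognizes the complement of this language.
Complement accept states = All states \ Original accept states
= {S, T, U, V, W, X} \ {S, U, X}
{T, V, W}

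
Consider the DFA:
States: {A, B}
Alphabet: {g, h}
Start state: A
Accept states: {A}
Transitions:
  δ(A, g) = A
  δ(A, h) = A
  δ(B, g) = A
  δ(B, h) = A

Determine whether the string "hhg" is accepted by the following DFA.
Processing string "hhg":
  A --h--> A
  A --h--> A
  A --g--> A
Final state: A
Accept states: {A}
Yes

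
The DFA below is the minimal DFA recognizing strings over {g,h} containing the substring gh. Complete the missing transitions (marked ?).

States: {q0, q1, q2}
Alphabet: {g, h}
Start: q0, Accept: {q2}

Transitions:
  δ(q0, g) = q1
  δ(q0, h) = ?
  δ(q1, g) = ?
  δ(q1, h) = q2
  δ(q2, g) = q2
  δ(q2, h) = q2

From the language and accept set, identify what each state tracks — q0: no g seen yet; q1: seen a g, waiting for h; q2: substring gh seen.
Each missing δ(q, a) is the state matching the new tracked value after reading a.
δ(q0, h) = q0; δ(q1, g) = q1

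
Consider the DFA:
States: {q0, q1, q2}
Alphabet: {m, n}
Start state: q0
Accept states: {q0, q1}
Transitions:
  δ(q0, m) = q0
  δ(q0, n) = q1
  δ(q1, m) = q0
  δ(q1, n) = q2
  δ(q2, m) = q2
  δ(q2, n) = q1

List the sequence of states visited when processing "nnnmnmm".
read 'n': q0 → q1
  read 'n': q1 → q2
  read 'n': q2 → q1
  read 'm': q1 → q0
  read 'n': q0 → q1
  read 'm': q1 → q0
  read 'm': q0 → q0
q0 -> q1 -> q2 -> q1 -> q0 -> q1 -> q0 -> q0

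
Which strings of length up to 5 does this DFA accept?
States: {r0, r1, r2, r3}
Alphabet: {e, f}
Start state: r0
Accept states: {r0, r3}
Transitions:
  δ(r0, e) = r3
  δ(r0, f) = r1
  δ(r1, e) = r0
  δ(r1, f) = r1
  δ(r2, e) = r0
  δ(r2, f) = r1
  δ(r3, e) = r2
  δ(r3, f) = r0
ε, e, ef, fe, eee, efe, fee, ffe, eeee, eefe, efef, effe, feef, fefe, ffee, fffe, eeeef, eeefe, eefee, eeffe, efeee, efefe, effee, efffe, feeee, feefe, fefee, feffe, ffeef, ffefe, fffee, ffffe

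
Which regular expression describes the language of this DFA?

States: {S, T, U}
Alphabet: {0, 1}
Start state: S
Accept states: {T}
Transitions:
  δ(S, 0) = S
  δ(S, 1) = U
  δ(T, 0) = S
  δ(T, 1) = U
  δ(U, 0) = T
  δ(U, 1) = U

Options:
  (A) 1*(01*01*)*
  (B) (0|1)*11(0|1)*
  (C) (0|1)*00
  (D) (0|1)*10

Check each option against the DFA on short strings; one disagreement eliminates an option:
  (A) 1*(01*01*)*: on ε the DFA stays in S and rejects (S ∉ Accept), but the regex matches it → eliminate
  (B) (0|1)*11(0|1)*: on '10' the DFA goes S → U → T and accepts (T ∈ Accept), but the regex does not match it → eliminate
  (C) (0|1)*00: on '00' the DFA goes S → S → S and rejects (S ∉ Accept), but the regex matches it → eliminate
  (D) (0|1)*10: agrees with the DFA on every string of length ≤ 6
Only (D) is consistent with the DFA.
(D) (0|1)*10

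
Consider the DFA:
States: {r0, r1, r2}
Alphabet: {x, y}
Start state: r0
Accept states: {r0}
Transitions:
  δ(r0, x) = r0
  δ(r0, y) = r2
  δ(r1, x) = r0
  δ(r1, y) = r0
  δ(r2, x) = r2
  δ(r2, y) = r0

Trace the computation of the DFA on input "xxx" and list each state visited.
read 'x': r0 → r0
  read 'x': r0 → r0
  read 'x': r0 → r0
r0 -> r0 -> r0 -> r0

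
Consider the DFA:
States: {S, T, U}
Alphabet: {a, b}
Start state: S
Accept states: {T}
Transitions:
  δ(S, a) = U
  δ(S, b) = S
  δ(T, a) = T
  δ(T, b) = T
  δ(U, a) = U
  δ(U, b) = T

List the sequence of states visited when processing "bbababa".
read 'b': S → S
  read 'b': S → S
  read 'a': S → U
  read 'b': U → T
  read 'a': T → T
  read 'b': T → T
  read 'a': T → T
S -> S -> S -> U -> T -> T -> T -> T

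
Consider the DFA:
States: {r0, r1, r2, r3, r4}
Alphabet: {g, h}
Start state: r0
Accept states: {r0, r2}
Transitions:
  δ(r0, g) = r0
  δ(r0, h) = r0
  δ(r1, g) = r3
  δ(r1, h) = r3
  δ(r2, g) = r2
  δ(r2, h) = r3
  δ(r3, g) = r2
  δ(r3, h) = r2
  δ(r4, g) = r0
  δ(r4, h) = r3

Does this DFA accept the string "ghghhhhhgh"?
Processing string "ghghhhhhgh":
  r0 --g--> r0
  r0 --h--> r0
  r0 --g--> r0
  r0 --h--> r0
  r0 --h--> r0
  r0 --h--> r0
  r0 --h--> r0
  r0 --h--> r0
  r0 --g--> r0
  r0 --h--> r0
Final state: r0
Accept states: {r0, r2}
Yes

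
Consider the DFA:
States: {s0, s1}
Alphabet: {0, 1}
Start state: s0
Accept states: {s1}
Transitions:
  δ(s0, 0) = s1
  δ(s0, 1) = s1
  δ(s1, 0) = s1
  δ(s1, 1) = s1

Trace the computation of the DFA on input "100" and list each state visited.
read '1': s0 → s1
  read '0': s1 → s1
  read '0': s1 → s1
s0 -> s1 -> s1 -> s1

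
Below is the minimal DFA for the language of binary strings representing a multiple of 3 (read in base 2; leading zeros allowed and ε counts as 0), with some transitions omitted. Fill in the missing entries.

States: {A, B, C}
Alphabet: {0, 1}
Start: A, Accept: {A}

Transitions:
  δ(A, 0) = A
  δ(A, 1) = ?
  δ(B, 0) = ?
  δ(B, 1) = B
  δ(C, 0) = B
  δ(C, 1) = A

From the language and accept set, identify what each state tracks — A: value ≡ 0 (mod 3); B: value ≡ 2 (mod 3); C: value ≡ 1 (mod 3).
Each missing δ(q, a) is the state matching the new tracked value after reading a.
δ(A, 1) = C; δ(B, 0) = C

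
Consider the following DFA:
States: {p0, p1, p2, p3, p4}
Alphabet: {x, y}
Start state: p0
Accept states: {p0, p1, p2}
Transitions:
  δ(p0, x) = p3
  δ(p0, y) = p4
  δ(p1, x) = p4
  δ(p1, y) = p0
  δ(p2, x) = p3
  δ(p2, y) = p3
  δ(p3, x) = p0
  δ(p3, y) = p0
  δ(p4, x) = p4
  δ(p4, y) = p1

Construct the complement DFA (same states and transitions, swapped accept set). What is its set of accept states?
Complement accept states = All states \ Original accept states
= {p0, p1, p2, p3, p4} \ {p0, p1, p2}
{p3, p4}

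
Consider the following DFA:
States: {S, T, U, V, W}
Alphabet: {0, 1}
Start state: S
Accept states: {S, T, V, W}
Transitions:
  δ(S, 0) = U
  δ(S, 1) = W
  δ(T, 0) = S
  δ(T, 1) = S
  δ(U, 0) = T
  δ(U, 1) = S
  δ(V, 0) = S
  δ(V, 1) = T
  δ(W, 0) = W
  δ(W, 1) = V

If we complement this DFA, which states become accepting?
Complement accept states = All states \ Original accept states
= {S, T, U, V, W} \ {S, T, V, W}
{U}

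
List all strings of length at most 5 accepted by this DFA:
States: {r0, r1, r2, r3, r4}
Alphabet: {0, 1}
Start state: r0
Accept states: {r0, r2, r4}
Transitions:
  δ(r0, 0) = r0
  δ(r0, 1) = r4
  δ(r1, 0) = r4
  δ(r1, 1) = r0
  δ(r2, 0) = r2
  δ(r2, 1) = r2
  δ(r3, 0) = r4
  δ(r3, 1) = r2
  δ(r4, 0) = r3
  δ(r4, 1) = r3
ε, 0, 1, 00, 01, 000, 001, 100, 101, 110, 111, 0000, 0001, 0100, 0101, 0110, 0111, 1010, 1011, 1110, 1111, 00000, 00001, 00100, 00101, 00110, 00111, 01010, 01011, 01110, 01111, 10000, 10001, 10010, 10011, 10100, 10101, 10110, 10111, 11000, 11001, 11010, 11011, 11100, 11101, 11110, 11111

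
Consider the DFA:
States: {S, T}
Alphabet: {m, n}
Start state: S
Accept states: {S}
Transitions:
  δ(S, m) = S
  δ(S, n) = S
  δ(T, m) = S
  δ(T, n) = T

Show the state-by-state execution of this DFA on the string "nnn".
read 'n': S → S
  read 'n': S → S
  read 'n': S → S
S -> S -> S -> S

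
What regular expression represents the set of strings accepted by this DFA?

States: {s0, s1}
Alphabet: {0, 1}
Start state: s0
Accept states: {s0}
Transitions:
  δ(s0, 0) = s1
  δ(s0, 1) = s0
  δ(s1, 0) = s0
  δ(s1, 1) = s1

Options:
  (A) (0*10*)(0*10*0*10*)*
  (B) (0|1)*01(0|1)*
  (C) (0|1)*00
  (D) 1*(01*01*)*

Check each option against the DFA on short strings; one disagreement eliminates an option:
  (A) (0*10*)(0*10*0*10*)*: on ε the DFA stays in s0 and accepts (s0 ∈ Accept), but the regex does not match it → eliminate
  (B) (0|1)*01(0|1)*: on ε the DFA stays in s0 and accepts (s0 ∈ Accept), but the regex does not match it → eliminate
  (C) (0|1)*00: on ε the DFA stays in s0 and accepts (s0 ∈ Accept), but the regex does not match it → eliminate
  (D) 1*(01*01*)*: agrees with the DFA on every string of length ≤ 6
Only (D) is consistent with the DFA.
(D) 1*(01*01*)*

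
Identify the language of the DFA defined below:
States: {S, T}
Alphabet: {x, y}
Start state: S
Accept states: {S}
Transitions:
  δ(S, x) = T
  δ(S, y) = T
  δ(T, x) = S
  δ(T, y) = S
Testing a few strings:
  'yxy' → reject
  'yxx' → reject
  'xx' → accept
  'y' → reject
State roles: S=even length so far; T=odd length so far
All strings over {x,y} of even length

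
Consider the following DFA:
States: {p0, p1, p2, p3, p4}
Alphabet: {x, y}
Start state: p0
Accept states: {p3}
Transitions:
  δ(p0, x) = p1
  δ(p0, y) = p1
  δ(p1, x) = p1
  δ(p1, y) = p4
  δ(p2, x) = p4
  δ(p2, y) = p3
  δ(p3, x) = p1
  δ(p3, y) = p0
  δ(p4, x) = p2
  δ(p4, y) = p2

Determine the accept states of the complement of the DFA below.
Complement accept states = All states \ Original accept states
= {p0, p1, p2, p3, p4} \ {p3}
{p0, p1, p2, p4}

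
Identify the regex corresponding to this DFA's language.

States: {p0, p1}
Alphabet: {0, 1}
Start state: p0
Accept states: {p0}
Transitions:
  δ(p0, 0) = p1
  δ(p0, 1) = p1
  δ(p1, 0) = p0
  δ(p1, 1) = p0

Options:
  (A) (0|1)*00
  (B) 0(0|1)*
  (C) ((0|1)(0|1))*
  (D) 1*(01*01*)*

Check each option against the DFA on short strings; one disagreement eliminates an option:
  (A) (0|1)*00: on ε the DFA stays in p0 and accepts (p0 ∈ Accept), but the regex does not match it → eliminate
  (B) 0(0|1)*: on ε the DFA stays in p0 and accepts (p0 ∈ Accept), but the regex does not match it → eliminate
  (C) ((0|1)(0|1))*: agrees with the DFA on every string of length ≤ 6
  (D) 1*(01*01*)*: on '1' the DFA goes p0 → p1 and rejects (p1 ∉ Accept), but the regex matches it → eliminate
Only (C) is consistent with the DFA.
(C) ((0|1)(0|1))*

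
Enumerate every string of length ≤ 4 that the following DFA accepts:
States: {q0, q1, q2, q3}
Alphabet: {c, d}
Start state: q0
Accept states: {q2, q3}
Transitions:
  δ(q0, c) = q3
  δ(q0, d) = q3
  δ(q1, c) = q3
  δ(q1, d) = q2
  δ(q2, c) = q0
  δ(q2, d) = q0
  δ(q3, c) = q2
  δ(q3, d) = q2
c, d, cc, cd, dc, dd, cccc, cccd, ccdc, ccdd, cdcc, cdcd, cddc, cddd, dccc, dccd, dcdc, dcdd, ddcc, ddcd, dddc, dddd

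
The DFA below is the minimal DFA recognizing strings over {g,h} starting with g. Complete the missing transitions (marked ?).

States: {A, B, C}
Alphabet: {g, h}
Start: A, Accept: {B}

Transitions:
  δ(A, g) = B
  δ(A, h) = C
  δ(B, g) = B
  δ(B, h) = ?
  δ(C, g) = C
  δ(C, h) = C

From the language and accept set, identify what each state tracks — A: no input read; B: started with g; C: started with h (dead).
Each missing δ(q, a) is the state matching the new tracked value after reading a.
δ(B, h) = B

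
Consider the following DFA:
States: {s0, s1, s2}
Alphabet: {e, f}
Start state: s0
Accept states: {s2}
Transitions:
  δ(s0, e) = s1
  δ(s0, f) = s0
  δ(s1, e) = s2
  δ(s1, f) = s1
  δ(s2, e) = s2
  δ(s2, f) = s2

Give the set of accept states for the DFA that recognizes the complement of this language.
Complement accept states = All states \ Original accept states
= {s0, s1, s2} \ {s2}
{s0, s1}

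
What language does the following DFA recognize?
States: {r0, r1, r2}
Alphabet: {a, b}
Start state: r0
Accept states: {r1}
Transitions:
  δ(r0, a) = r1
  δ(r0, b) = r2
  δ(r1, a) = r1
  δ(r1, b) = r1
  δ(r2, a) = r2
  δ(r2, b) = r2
Testing a few strings:
  'b' → reject
  'aba' → accept
  'aaa' → accept
  'aa' → accept
State roles: r0=no input read; r1=started with a; r2=started with b (dead)
All strings over {a,b} starting with a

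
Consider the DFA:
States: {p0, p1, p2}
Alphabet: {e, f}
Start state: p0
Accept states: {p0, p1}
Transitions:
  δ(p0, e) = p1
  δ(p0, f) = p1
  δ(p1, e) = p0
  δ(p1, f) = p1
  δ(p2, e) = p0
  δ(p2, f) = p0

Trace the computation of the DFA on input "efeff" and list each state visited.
read 'e': p0 → p1
  read 'f': p1 → p1
  read 'e': p1 → p0
  read 'f': p0 → p1
  read 'f': p1 → p1
p0 -> p1 -> p1 -> p0 -> p1 -> p1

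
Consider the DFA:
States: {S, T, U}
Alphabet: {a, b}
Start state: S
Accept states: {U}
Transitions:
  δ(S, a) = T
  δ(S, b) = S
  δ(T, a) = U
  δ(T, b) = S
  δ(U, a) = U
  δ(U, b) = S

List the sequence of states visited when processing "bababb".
read 'b': S → S
  read 'a': S → T
  read 'b': T → S
  read 'a': S → T
  read 'b': T → S
  read 'b': S → S
S -> S -> T -> S -> T -> S -> S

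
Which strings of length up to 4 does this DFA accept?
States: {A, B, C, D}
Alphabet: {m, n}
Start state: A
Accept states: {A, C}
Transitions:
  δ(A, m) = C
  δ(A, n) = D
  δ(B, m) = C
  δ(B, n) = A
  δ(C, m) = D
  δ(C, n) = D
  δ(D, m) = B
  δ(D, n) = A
ε, m, nn, mmn, mnn, nmm, nmn, nnm, mmmm, mmmn, mmnm, mnmm, mnmn, mnnm, nmnm, nnnn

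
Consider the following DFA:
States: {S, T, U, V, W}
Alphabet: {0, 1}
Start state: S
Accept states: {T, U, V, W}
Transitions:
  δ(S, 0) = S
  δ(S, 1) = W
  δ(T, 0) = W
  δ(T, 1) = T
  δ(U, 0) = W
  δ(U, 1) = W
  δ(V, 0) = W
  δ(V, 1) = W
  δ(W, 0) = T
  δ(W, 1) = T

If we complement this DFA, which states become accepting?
Complement accept states = All states \ Original accept states
= {S, T, U, V, W} \ {T, U, V, W}
{S}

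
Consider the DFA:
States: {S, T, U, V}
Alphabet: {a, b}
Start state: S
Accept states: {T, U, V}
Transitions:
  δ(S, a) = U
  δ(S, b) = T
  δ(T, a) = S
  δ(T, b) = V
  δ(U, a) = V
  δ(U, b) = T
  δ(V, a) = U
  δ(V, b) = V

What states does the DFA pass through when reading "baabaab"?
read 'b': S → T
  read 'a': T → S
  read 'a': S → U
  read 'b': U → T
  read 'a': T → S
  read 'a': S → U
  read 'b': U → T
S -> T -> S -> U -> T -> S -> U -> T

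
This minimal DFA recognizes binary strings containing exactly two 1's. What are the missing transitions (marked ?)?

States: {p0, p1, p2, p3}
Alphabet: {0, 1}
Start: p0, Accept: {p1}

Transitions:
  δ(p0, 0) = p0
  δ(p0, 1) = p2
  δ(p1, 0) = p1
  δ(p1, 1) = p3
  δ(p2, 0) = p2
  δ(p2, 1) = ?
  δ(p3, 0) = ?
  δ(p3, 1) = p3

From the language and accept set, identify what each state tracks — p0: zero 1's; p1: two 1's; p2: one 1; p3: ≥ three 1's (dead).
Each missing δ(q, a) is the state matching the new tracked value after reading a.
δ(p2, 1) = p1; δ(p3, 0) = p3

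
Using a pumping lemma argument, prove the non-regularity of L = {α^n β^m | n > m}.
Assume L is regular with pumping length p. Idea: pumping down the α-block drops the α-count to at most the β-count.
Choose s = α^(p+1) β^p ∈ L (|s| = 2p+1 ≥ p). By the pumping lemma, s = xyz with |xy| ≤ p, |y| > 0, so y = α^k with k ≥ 1. Take i = 0: xz = α^(p+1−k) β^p. Since k ≥ 1, p+1−k ≤ p, so the number of α's is no longer strictly greater than the number of β's, hence xz ∉ L.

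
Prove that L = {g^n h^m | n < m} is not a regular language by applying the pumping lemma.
Assume L is regular with pumping length p. Idea: pumping up the g-block makes the g-count reach the h-count.
Choose s = g^p h^(p+1) ∈ L. By the pumping lemma, s = xyz with |xy| ≤ p, |y| > 0, so y = g^k with k ≥ 1. Then xy²z = g^(p+k) h^(p+1). Since p+k ≥ p+1, the number of g's is no longer strictly less than the number of h's, so xy²z ∉ L.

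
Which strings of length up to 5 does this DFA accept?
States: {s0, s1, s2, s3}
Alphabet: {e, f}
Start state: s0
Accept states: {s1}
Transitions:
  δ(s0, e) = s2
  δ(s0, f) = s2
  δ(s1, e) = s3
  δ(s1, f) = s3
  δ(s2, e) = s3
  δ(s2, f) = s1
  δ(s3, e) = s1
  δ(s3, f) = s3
ef, ff, eee, fee, eefe, efee, effe, fefe, ffee, fffe, eeeee, eeefe, eeffe, efefe, efffe, feeee, feefe, feffe, ffefe, ffffe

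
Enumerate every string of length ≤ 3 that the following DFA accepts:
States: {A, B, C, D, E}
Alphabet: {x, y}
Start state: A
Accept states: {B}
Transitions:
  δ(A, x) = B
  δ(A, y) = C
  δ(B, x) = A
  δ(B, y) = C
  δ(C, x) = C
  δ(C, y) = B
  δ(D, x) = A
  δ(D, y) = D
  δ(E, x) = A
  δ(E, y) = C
x, yy, xxx, xyy, yxy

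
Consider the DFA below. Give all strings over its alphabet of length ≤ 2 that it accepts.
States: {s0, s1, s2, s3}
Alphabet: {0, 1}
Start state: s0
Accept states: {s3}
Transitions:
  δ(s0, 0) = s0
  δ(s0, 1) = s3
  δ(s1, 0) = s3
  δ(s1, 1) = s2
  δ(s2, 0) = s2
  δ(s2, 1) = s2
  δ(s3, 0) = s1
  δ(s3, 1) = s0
1, 01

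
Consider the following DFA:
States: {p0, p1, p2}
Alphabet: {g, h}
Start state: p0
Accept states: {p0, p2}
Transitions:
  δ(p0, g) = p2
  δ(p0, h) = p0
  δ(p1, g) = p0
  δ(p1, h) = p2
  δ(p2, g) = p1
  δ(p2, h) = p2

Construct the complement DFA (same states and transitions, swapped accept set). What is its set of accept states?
Complement accept states = All states \ Original accept states
= {p0, p1, p2} \ {p0, p2}
{p1}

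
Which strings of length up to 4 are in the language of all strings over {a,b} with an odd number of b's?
b, ab, ba, aab, aba, baa, bbb, aaab, aaba, abaa, abbb, baaa, babb, bbab, bbba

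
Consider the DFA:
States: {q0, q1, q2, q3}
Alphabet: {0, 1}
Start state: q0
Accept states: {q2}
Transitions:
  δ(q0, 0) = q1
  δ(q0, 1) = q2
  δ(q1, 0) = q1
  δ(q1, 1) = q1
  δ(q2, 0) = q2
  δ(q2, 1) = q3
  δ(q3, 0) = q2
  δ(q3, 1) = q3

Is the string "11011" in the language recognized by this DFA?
Processing string "11011":
  q0 --1--> q2
  q2 --1--> q3
  q3 --0--> q2
  q2 --1--> q3
  q3 --1--> q3
Final state: q3
Accept states: {q2}
No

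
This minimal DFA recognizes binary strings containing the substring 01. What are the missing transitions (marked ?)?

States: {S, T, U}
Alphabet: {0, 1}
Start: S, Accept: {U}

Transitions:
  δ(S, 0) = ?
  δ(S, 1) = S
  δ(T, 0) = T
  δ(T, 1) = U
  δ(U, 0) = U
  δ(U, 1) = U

From the language and accept set, identify what each state tracks — S: no 0 seen yet; T: seen a 0, waiting for 1; U: substring 01 seen.
Each missing δ(q, a) is the state matching the new tracked value after reading a.
δ(S, 0) = T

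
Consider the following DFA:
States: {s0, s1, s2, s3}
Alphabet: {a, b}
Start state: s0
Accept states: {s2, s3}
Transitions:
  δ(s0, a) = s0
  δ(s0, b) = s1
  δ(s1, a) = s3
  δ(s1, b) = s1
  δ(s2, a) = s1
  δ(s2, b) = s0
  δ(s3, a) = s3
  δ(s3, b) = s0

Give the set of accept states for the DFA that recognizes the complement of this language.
Complement accept states = All states \ Original accept states
= {s0, s1, s2, s3} \ {s2, s3}
{s0, s1}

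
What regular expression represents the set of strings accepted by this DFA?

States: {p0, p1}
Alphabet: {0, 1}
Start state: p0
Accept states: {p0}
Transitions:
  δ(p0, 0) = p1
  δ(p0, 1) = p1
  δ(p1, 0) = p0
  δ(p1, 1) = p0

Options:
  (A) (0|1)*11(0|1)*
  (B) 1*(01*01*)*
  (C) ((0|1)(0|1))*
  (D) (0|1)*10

Check each option against the DFA on short strings; one disagreement eliminates an option:
  (A) (0|1)*11(0|1)*: on ε the DFA stays in p0 and accepts (p0 ∈ Accept), but the regex does not match it → eliminate
  (B) 1*(01*01*)*: on '1' the DFA goes p0 → p1 and rejects (p1 ∉ Accept), but the regex matches it → eliminate
  (C) ((0|1)(0|1))*: agrees with the DFA on every string of length ≤ 6
  (D) (0|1)*10: on ε the DFA stays in p0 and accepts (p0 ∈ Accept), but the regex does not match it → eliminate
Only (C) is consistent with the DFA.
(C) ((0|1)(0|1))*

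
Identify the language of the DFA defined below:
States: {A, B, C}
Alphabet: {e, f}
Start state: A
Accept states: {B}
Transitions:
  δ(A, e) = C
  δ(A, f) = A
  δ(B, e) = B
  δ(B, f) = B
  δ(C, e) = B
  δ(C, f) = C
Testing a few strings:
  'ee' → accept
  'f' → reject
  'fffe' → reject
  'efe' → accept
State roles: A=zero e's seen; B=≥ two e's seen; C=one e seen
All strings over {e,f} containing at least two e's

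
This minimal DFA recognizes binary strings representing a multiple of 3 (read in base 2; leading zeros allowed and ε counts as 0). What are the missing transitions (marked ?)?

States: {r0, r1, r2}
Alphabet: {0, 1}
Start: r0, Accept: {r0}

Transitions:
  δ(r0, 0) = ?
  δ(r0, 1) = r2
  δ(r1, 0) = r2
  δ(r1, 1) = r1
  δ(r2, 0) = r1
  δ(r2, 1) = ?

From the language and accept set, identify what each state tracks — r0: value ≡ 0 (mod 3); r1: value ≡ 2 (mod 3); r2: value ≡ 1 (mod 3).
Each missing δ(q, a) is the state matching the new tracked value after reading a.
δ(r0, 0) = r0; δ(r2, 1) = r0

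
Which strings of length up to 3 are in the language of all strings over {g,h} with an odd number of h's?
h, gh, hg, ggh, ghg, hgg, hhh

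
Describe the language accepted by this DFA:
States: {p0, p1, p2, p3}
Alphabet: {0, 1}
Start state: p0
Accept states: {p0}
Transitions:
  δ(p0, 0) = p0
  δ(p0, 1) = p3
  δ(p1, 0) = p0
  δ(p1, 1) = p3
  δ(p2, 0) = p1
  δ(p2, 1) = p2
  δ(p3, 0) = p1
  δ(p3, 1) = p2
Testing a few strings:
  '111' → reject
  '010' → reject
  '01' → reject
  '11' → reject
State roles: p0=value ≡ 0 (mod 4); p1=value ≡ 2 (mod 4); p2=value ≡ 3 (mod 4); p3=value ≡ 1 (mod 4)
All binary strings representing a multiple of 4 (read in base 2; leading zeros allowed and ε counts as 0)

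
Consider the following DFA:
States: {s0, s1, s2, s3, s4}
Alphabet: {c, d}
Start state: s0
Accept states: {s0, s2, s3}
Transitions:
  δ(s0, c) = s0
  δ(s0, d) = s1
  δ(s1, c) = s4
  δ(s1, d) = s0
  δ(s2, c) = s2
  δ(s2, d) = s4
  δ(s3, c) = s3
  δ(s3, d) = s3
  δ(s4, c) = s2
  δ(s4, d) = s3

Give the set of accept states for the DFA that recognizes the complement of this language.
Complement accept states = All states \ Original accept states
= {s0, s1, s2, s3, s4} \ {s0, s2, s3}
{s1, s4}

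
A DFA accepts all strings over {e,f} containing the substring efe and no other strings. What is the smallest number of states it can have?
By Myhill–Nerode, count the distinguishable equivalence classes: 4 classes — one per longest suffix of the input that is a prefix of 'efe' (lengths 0 through 2), plus an absorbing 'already seen efe' class.
4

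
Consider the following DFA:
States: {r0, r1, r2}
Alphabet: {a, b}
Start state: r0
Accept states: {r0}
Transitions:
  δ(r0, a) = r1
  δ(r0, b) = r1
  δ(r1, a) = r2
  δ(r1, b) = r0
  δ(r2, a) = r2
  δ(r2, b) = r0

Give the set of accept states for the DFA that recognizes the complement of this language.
Complement accept states = All states \ Original accept states
= {r0, r1, r2} \ {r0}
{r1, r2}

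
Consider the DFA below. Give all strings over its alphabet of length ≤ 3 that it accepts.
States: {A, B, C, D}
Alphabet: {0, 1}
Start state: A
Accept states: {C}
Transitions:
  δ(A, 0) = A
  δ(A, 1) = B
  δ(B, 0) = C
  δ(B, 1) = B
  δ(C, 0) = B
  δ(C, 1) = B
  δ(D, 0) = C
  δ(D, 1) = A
10, 010, 110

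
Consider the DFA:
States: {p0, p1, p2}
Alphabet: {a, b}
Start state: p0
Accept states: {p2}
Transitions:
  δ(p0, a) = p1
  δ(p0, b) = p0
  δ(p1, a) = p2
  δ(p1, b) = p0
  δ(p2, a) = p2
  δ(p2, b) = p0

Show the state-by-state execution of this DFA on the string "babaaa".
read 'b': p0 → p0
  read 'a': p0 → p1
  read 'b': p1 → p0
  read 'a': p0 → p1
  read 'a': p1 → p2
  read 'a': p2 → p2
p0 -> p0 -> p1 -> p0 -> p1 -> p2 -> p2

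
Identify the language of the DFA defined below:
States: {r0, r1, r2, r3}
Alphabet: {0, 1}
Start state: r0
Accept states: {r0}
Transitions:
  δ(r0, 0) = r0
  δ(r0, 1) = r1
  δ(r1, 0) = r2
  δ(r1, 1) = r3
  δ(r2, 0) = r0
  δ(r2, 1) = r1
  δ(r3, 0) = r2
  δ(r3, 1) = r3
Testing a few strings:
  '00' → accept
  '1' → reject
  '0010' → reject
  '01' → reject
State roles: r0=value ≡ 0 (mod 4); r1=value ≡ 1 (mod 4); r2=value ≡ 2 (mod 4); r3=value ≡ 3 (mod 4)
All binary strings representing a multiple of 4 (read in base 2; leading zeros allowed and ε counts as 0)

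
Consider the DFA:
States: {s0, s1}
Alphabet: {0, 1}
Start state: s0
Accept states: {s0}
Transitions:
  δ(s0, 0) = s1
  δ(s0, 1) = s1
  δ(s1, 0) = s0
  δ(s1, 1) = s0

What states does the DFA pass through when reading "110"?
read '1': s0 → s1
  read '1': s1 → s0
  read '0': s0 → s1
s0 -> s1 -> s0 -> s1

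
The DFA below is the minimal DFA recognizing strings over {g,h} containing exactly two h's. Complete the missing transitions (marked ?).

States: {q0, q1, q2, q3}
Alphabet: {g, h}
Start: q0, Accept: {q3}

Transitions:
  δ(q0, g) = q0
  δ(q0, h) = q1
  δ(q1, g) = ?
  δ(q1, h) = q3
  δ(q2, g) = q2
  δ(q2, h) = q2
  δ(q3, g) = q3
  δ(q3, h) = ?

From the language and accept set, identify what each state tracks — q0: zero h's; q1: one h; q2: ≥ three h's (dead); q3: two h's.
Each missing δ(q, a) is the state matching the new tracked value after reading a.
δ(q1, g) = q1; δ(q3, h) = q2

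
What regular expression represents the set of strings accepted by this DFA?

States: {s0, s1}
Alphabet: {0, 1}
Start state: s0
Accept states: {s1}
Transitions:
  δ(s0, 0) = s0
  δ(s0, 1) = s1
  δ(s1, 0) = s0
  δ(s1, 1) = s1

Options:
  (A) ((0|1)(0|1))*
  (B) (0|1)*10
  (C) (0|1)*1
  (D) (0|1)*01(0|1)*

Check each option against the DFA on short strings; one disagreement eliminates an option:
  (A) ((0|1)(0|1))*: on ε the DFA stays in s0 and rejects (s0 ∉ Accept), but the regex matches it → eliminate
  (B) (0|1)*10: on '1' the DFA goes s0 → s1 and accepts (s1 ∈ Accept), but the regex does not match it → eliminate
  (C) (0|1)*1: agrees with the DFA on every string of length ≤ 6
  (D) (0|1)*01(0|1)*: on '1' the DFA goes s0 → s1 and accepts (s1 ∈ Accept), but the regex does not match it → eliminate
Only (C) is consistent with the DFA.
(C) (0|1)*1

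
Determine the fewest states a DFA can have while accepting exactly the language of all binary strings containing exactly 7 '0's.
By Myhill–Nerode, count the distinguishable equivalence classes: 9 classes — having seen 0, 1, …, 7, or >7 copies of '0'; the count-7 class is the only accepting one and >7 is dead.
9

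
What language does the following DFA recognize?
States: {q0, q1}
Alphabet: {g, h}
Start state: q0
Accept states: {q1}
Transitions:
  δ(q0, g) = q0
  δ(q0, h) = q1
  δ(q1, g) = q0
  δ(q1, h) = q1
Testing a few strings:
  'hgh' → accept
  'hh' → accept
  'gg' → reject
  'hhh' → accept
State roles: q0=last symbol not h; q1=last symbol is h
All strings over {g,h} ending with h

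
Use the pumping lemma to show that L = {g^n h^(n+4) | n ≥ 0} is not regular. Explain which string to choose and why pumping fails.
Assume L is regular with pumping length p. Idea: pumping the g-block breaks the fixed offset of 4.
Choose s = g^p h^(p+4) ∈ L. By the pumping lemma, s = xyz with |xy| ≤ p, |y| > 0, so y = g^k with k ≥ 1. Then xy²z = g^(p+k) h^(p+4). For this to be in L we would need p+4 = (p+k)+4, i.e. k = 0, contradicting k ≥ 1. So xy²z ∉ L.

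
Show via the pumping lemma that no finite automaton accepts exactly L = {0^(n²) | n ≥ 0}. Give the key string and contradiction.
Assume L is regular with pumping length p. Idea: pumping adds a fixed amount, but gaps between consecutive squares grow.
Choose s = 0^(p²) (length p² ≥ p). By the pumping lemma, s = xyz with |xy| ≤ p, |y| > 0, so |y| = k with 1 ≤ k ≤ p. Then |xy²z| = p²+k. Since p² < p²+k ≤ p²+p < (p+1)², the length p²+k lies strictly between consecutive squares, so it is not a perfect square and xy²z ∉ L.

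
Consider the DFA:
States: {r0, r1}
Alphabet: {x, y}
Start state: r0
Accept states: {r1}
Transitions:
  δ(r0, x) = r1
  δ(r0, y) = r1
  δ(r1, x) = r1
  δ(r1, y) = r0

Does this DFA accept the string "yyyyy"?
Processing string "yyyyy":
  r0 --y--> r1
  r1 --y--> r0
  r0 --y--> r1
  r1 --y--> r0
  r0 --y--> r1
Final state: r1
Accept states: {r1}
Yes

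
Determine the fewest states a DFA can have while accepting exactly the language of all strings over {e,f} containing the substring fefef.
By Myhill–Nerode, count the distinguishable equivalence classes: 6 classes — one per longest suffix of the input that is a prefix of 'fefef' (lengths 0 through 4), plus an absorbing 'already seen fefef' class.
6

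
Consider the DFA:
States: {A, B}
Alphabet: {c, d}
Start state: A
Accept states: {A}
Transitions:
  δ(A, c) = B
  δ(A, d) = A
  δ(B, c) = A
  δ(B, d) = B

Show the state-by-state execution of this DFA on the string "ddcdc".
read 'd': A → A
  read 'd': A → A
  read 'c': A → B
  read 'd': B → B
  read 'c': B → A
A -> A -> A -> B -> B -> A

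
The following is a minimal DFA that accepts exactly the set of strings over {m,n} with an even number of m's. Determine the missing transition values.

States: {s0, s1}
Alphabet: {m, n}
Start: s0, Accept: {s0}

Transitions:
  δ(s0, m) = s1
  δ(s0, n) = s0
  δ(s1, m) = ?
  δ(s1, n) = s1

From the language and accept set, identify what each state tracks — s0: even number of m's so far; s1: odd number of m's so far.
Each missing δ(q, a) is the state matching the new tracked value after reading a.
δ(s1, m) = s0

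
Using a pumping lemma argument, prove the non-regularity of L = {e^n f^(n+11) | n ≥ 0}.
Assume L is regular with pumping length p. Idea: pumping the e-block breaks the fixed offset of 11.
Choose s = e^p f^(p+11) ∈ L. By the pumping lemma, s = xyz with |xy| ≤ p, |y| > 0, so y = e^k with k ≥ 1. Then xy²z = e^(p+k) f^(p+11). For this to be in L we would need p+11 = (p+k)+11, i.e. k = 0, contradicting k ≥ 1. So xy²z ∉ L.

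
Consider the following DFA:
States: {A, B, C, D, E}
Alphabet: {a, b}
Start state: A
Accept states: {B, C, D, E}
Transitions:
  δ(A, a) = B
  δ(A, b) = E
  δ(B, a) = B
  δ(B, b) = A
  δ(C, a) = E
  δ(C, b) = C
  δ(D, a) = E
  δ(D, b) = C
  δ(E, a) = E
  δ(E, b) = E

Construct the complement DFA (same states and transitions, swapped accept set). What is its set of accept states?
Complement accept states = All states \ Original accept states
= {A, B, C, D, E} \ {B, C, D, E}
{A}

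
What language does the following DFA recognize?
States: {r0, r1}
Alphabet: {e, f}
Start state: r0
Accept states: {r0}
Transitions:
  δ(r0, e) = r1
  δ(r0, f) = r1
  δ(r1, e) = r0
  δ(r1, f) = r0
Testing a few strings:
  'fe' → accept
  'ef' → accept
  'ff' → accept
  'fef' → reject
State roles: r0=even length so far; r1=odd length so far
All strings over {e,f} of even length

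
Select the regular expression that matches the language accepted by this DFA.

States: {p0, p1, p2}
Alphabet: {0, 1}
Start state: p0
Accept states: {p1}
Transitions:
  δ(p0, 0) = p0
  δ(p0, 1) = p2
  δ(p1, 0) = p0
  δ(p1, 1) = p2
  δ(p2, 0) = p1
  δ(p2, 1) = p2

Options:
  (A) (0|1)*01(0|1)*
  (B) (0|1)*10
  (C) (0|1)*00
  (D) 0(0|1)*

Check each option against the DFA on short strings; one disagreement eliminates an option:
  (A) (0|1)*01(0|1)*: on '01' the DFA goes p0 → p0 → p2 and rejects (p2 ∉ Accept), but the regex matches it → eliminate
  (B) (0|1)*10: agrees with the DFA on every string of length ≤ 6
  (C) (0|1)*00: on '00' the DFA goes p0 → p0 → p0 and rejects (p0 ∉ Accept), but the regex matches it → eliminate
  (D) 0(0|1)*: on '0' the DFA goes p0 → p0 and rejects (p0 ∉ Accept), but the regex matches it → eliminate
Only (B) is consistent with the DFA.
(B) (0|1)*10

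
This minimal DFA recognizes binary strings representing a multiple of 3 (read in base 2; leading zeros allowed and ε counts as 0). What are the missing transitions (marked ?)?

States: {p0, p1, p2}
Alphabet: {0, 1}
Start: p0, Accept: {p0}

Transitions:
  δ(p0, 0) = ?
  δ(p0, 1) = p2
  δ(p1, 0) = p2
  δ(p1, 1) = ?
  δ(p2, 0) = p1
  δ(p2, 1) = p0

From the language and accept set, identify what each state tracks — p0: value ≡ 0 (mod 3); p1: value ≡ 2 (mod 3); p2: value ≡ 1 (mod 3).
Each missing δ(q, a) is the state matching the new tracked value after reading a.
δ(p0, 0) = p0; δ(p1, 1) = p1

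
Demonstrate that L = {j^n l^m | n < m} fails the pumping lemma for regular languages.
Assume L is regular with pumping length p. Idea: pumping up the j-block makes the j-count reach the l-count.
Choose s = j^p l^(p+1) ∈ L. By the pumping lemma, s = xyz with |xy| ≤ p, |y| > 0, so y = j^k with k ≥ 1. Then xy²z = j^(p+k) l^(p+1). Since p+k ≥ p+1, the number of j's is no longer strictly less than the number of l's, so xy²z ∉ L.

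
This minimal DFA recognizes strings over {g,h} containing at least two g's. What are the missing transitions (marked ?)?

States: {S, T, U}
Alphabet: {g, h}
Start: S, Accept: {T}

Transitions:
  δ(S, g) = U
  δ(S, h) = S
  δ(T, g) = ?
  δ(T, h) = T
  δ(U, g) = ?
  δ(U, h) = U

From the language and accept set, identify what each state tracks — S: zero g's seen; T: ≥ two g's seen; U: one g seen.
Each missing δ(q, a) is the state matching the new tracked value after reading a.
δ(T, g) = T; δ(U, g) = T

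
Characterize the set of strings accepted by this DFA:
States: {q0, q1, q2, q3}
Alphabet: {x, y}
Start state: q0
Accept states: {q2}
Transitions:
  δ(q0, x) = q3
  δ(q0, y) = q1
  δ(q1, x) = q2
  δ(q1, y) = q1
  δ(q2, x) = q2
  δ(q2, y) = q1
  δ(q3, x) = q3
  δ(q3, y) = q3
Testing a few strings:
  'x' → reject
  'yx' → accept
  'y' → reject
  'xx' → reject
State roles: q0=no input read; q1=started with y, last symbol y; q2=started with y, last symbol x; q3=started with x (dead)
All strings over {x,y} that start with y and end with x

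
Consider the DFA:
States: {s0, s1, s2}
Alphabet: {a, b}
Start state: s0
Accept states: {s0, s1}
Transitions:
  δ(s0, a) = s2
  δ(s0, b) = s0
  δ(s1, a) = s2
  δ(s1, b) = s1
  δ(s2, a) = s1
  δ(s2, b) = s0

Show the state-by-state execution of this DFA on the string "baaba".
read 'b': s0 → s0
  read 'a': s0 → s2
  read 'a': s2 → s1
  read 'b': s1 → s1
  read 'a': s1 → s2
s0 -> s0 -> s2 -> s1 -> s1 -> s2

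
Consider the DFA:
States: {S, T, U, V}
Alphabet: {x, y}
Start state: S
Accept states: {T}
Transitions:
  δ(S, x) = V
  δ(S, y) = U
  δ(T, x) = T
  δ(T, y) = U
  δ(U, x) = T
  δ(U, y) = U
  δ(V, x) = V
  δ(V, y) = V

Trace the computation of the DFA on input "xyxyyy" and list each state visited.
read 'x': S → V
  read 'y': V → V
  read 'x': V → V
  read 'y': V → V
  read 'y': V → V
  read 'y': V → V
S -> V -> V -> V -> V -> V -> V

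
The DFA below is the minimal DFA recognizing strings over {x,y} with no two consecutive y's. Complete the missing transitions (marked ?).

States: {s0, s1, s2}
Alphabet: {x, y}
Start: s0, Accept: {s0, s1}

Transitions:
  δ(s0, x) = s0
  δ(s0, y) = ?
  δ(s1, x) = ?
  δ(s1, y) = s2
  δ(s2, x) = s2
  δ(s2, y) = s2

From the language and accept set, identify what each state tracks — s0: last symbol not y (ok); s1: last symbol y (ok); s2: saw yy (dead).
Each missing δ(q, a) is the state matching the new tracked value after reading a.
δ(s0, y) = s1; δ(s1, x) = s0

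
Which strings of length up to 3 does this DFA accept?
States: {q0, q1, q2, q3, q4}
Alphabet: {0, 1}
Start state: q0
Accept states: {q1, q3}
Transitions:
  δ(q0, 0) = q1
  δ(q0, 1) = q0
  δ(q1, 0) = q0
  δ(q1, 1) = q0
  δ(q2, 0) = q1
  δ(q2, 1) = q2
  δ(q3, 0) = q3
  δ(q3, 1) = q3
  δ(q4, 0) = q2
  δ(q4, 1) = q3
0, 10, 000, 010, 110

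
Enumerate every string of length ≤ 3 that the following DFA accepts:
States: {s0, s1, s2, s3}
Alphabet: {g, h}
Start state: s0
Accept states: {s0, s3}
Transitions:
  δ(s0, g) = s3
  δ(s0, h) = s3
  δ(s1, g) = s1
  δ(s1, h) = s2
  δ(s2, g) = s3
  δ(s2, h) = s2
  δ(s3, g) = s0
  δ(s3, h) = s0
ε, g, h, gg, gh, hg, hh, ggg, ggh, ghg, ghh, hgg, hgh, hhg, hhh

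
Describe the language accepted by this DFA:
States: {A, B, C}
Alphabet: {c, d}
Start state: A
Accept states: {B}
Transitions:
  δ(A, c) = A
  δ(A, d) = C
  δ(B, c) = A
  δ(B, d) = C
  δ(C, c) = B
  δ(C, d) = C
Testing a few strings:
  'cccc' → reject
  'dddd' → reject
  'dcd' → reject
  'dc' → accept
State roles: A=no suffix match; B=suffix is dc; C=one trailing d
All strings over {c,d} ending with dc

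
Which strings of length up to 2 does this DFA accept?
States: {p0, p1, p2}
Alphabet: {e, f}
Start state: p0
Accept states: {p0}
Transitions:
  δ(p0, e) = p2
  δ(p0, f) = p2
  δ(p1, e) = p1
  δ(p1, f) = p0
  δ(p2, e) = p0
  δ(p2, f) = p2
ε, ee, fe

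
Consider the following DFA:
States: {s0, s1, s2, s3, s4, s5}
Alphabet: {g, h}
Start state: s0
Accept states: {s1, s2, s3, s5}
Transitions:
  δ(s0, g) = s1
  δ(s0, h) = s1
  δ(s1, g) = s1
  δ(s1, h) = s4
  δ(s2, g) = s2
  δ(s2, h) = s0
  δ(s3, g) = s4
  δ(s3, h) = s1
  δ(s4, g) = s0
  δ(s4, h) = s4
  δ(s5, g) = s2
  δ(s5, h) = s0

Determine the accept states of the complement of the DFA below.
Complement accept states = All states \ Original accept states
= {s0, s1, s2, s3, s4, s5} \ {s1, s2, s3, s5}
{s0, s4}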